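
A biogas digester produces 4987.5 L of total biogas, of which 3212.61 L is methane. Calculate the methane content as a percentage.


CH4% = V_CH4 / V_total * 100
= 3212.61 / 4987.5 * 100
= 64.4132%

64.4132%


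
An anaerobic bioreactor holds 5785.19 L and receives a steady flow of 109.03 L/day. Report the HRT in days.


HRT = V / Q
= 5785.19 / 109.03
= 53.0605 days

53.0605 days


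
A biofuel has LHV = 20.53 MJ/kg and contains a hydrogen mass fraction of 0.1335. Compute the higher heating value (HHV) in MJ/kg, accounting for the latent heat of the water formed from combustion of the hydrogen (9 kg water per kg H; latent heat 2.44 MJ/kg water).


HHV = LHV + H_frac * 9 * 2.44
= 20.53 + 0.1335 * 9 * 2.44
= 23.4617 MJ/kg

23.4617 MJ/kg


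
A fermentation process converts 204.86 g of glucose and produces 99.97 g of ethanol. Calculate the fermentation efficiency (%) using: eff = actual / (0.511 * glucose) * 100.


Fermentation efficiency = (actual / (0.511 * glucose)) * 100
= (99.97 / (0.511 * 204.86)) * 100
= 95.4974%

95.4974%


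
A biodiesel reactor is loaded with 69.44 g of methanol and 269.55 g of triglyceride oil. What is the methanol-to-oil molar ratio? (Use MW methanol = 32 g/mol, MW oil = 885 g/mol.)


Molar ratio = n_MeOH / n_oil = (MeOH/32) / (oil/885) = (MeOH * 885) / (32 * oil)
= (69.44 * 885) / (32 * 269.55)
= 7.1247

7.1247


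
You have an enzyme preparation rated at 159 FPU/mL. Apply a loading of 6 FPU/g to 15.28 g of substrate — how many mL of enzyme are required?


V = dosage * m_sub / activity
V = 6 * 15.28 / 159
V = 0.5766 mL

0.5766 mL


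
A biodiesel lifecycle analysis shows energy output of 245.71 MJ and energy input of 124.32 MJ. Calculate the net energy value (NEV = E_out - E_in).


NEV = E_out - E_in
= 245.71 - 124.32
= 121.3900 MJ

121.3900 MJ


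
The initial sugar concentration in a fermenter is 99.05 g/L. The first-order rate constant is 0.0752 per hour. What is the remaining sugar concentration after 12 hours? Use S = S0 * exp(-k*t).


S = S0 * exp(-k * t)
S = 99.05 * exp(-0.0752 * 12)
S = 40.1742 g/L

40.1742 g/L


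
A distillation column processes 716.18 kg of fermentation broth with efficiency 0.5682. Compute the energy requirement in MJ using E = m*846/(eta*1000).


E = m * 846 / (eta * 1000)
= 716.18 * 846 / (0.5682 * 1000)
= 1066.3293 MJ

1066.3293 MJ


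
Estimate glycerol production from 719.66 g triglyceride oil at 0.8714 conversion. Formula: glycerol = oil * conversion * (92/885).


glycerol = oil * conv * (92/885)
= 719.66 * 0.8714 * 92 / 885
= 65.1913 g

65.1913 g


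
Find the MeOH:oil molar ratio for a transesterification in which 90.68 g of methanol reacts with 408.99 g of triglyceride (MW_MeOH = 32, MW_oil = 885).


Molar ratio = n_MeOH / n_oil = (MeOH/32) / (oil/885) = (MeOH * 885) / (32 * oil)
= (90.68 * 885) / (32 * 408.99)
= 6.1319

6.1319


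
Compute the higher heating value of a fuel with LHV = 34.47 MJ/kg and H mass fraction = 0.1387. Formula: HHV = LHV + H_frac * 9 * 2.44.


HHV = LHV + H_frac * 9 * 2.44
= 34.47 + 0.1387 * 9 * 2.44
= 37.5159 MJ/kg

37.5159 MJ/kg


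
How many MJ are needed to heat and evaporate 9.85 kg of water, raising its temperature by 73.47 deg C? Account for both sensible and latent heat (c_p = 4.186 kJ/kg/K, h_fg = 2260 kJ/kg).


E = m_water * (4.186 * dT + 2260) / 1000
= 9.85 * (4.186 * 73.47 + 2260) / 1000
= 25.2903 MJ

25.2903 MJ


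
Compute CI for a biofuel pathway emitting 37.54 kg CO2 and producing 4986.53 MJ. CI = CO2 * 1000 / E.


CI = CO2 * 1000 / E
= 37.54 * 1000 / 4986.53
= 7.5283 g CO2/MJ

7.5283 g CO2/MJ


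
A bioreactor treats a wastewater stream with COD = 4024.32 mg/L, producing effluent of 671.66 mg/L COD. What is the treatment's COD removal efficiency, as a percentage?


eta = (COD_in - COD_out) / COD_in * 100
= (4024.32 - 671.66) / 4024.32 * 100
= 83.3100%

83.3100%


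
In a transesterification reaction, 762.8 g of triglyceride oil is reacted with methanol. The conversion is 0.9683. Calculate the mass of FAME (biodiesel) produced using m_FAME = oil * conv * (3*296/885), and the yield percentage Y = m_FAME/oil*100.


m_FAME = oil * conv * (3 * 296 / 885) = oil * conv * (888/885)
= 762.8 * 0.9683 * 888 / 885
= 741.1230 g
Y = m_FAME / oil * 100 = conv * (888/885) * 100
= 0.9683 * 888 / 885 * 100
= 97.16%

741.1230 g FAME; Y = 97.16%


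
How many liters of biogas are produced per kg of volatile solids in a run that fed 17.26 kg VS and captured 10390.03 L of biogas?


Y = V / VS
= 10390.03 / 17.26
= 601.9716 L/kg VS

601.9716 L/kg VS


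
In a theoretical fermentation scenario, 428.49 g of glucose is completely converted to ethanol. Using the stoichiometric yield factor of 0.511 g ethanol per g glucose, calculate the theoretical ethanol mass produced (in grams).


Theoretical ethanol yield: m_EtOH = 0.511 * m_glucose
m_EtOH = 0.511 * 428.49 = 218.9584 g

218.9584 g


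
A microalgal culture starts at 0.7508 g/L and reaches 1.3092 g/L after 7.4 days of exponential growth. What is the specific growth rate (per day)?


mu = ln(X2/X1) / dt
= ln(1.3092/0.7508) / 7.4
= 0.0751 per day

0.0751 per day


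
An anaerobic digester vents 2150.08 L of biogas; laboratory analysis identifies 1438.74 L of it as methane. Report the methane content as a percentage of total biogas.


CH4% = V_CH4 / V_total * 100
= 1438.74 / 2150.08 * 100
= 66.9156%

66.9156%


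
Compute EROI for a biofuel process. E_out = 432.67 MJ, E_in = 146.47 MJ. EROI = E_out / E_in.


EROI = E_out / E_in
= 432.67 / 146.47
= 2.9540

2.9540


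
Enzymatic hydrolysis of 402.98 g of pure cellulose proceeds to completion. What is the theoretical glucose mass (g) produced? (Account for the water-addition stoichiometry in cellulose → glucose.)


glucose = cellulose * 180/162
= 402.98 * 180/162
= 447.7556 g

447.7556 g


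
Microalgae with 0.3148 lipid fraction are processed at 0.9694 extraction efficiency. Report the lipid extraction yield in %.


Y = lipid_content * extraction_eff * 100
= 0.3148 * 0.9694 * 100
= 30.5167%

30.5167%


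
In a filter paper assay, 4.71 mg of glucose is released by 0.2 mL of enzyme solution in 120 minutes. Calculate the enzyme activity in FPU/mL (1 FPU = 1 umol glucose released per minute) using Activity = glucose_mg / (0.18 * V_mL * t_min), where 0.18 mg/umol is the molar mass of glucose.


Activity = glucose_mg / (0.18 mg/umol * V_mL * t_min)
= 4.71 / (0.18 * 0.2 * 120)
= 1.0903 FPU/mL

1.0903 FPU/mL


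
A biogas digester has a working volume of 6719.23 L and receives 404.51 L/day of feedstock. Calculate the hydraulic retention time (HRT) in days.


HRT = V / Q
= 6719.23 / 404.51
= 16.6108 days

16.6108 days


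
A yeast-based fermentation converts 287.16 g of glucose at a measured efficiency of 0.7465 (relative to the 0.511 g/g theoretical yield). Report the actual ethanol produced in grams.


Actual ethanol: m = 0.511 * 287.16 * 0.7465
m = 109.5405 g

109.5405 g


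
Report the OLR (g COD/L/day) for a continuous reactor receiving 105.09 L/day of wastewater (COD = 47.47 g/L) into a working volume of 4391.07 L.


OLR = Q * S / V
= 105.09 * 47.47 / 4391.07
= 1.1361 g/L/day

1.1361 g/L/day


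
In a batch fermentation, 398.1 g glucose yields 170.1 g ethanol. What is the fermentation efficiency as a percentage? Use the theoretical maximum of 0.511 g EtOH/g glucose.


Fermentation efficiency = (actual / (0.511 * glucose)) * 100
= (170.1 / (0.511 * 398.1)) * 100
= 83.6164%

83.6164%


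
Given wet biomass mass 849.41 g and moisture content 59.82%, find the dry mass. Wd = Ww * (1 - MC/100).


Wd = Ww * (1 - MC/100)
= 849.41 * (1 - 59.82/100)
= 341.2929 g

341.2929 g


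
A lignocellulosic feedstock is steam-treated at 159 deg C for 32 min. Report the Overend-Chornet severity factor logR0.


logR0 = log10(t * exp((T - 100) / 14.75))
= log10(32 * exp((159 - 100) / 14.75))
= 3.2423

3.2423


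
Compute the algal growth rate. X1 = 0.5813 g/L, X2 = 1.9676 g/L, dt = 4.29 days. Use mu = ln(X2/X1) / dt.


mu = ln(X2/X1) / dt
= ln(1.9676/0.5813) / 4.29
= 0.2842 per day

0.2842 per day


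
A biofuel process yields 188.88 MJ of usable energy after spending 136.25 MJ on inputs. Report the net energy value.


NEV = E_out - E_in
= 188.88 - 136.25
= 52.6300 MJ

52.6300 MJ


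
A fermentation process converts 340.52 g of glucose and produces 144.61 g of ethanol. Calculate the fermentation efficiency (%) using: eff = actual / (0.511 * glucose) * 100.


Fermentation efficiency = (actual / (0.511 * glucose)) * 100
= (144.61 / (0.511 * 340.52)) * 100
= 83.1065%

83.1065%


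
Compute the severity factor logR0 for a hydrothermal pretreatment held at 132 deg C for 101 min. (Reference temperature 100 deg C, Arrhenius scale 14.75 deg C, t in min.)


logR0 = log10(t * exp((T - 100) / 14.75))
= log10(101 * exp((132 - 100) / 14.75))
= 2.9465

2.9465


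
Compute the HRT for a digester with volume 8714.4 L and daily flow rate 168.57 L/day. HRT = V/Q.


HRT = V / Q
= 8714.4 / 168.57
= 51.6960 days

51.6960 days


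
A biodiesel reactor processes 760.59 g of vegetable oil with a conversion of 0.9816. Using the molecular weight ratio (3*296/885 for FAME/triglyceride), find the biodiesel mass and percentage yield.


m_FAME = oil * conv * (3 * 296 / 885) = oil * conv * (888/885)
= 760.59 * 0.9816 * 888 / 885
= 749.1260 g
Y = m_FAME / oil * 100 = conv * (888/885) * 100
= 0.9816 * 888 / 885 * 100
= 98.49%

749.1260 g FAME; Y = 98.49%


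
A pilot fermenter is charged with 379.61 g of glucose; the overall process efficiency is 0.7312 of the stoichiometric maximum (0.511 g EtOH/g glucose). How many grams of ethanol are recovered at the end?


Actual ethanol: m = 0.511 * 379.61 * 0.7312
m = 141.8387 g

141.8387 g


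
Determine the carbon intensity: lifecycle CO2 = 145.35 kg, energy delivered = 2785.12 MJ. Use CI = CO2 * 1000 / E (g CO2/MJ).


CI = CO2 * 1000 / E
= 145.35 * 1000 / 2785.12
= 52.1881 g CO2/MJ

52.1881 g CO2/MJ


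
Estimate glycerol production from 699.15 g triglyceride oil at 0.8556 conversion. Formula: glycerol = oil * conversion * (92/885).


glycerol = oil * conv * (92/885)
= 699.15 * 0.8556 * 92 / 885
= 62.1850 g

62.1850 g


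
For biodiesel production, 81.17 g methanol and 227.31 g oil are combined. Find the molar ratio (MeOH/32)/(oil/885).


Molar ratio = n_MeOH / n_oil = (MeOH/32) / (oil/885) = (MeOH * 885) / (32 * oil)
= (81.17 * 885) / (32 * 227.31)
= 9.8758

9.8758


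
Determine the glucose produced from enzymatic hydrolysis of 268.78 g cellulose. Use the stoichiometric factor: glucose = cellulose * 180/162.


glucose = cellulose * 180/162
= 268.78 * 180/162
= 298.6444 g

298.6444 g


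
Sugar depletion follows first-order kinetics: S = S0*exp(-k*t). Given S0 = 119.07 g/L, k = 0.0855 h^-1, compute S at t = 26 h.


S = S0 * exp(-k * t)
S = 119.07 * exp(-0.0855 * 26)
S = 12.8933 g/L

12.8933 g/L


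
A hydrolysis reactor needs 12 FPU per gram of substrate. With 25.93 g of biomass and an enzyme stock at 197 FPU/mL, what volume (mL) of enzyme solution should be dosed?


V = dosage * m_sub / activity
V = 12 * 25.93 / 197
V = 1.5795 mL

1.5795 mL


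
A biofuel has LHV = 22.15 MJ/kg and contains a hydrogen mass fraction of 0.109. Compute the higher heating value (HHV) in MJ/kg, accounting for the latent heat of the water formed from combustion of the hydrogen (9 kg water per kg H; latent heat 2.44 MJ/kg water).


HHV = LHV + H_frac * 9 * 2.44
= 22.15 + 0.109 * 9 * 2.44
= 24.5436 MJ/kg

24.5436 MJ/kg


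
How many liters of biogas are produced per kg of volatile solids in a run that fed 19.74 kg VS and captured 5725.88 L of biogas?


Y = V / VS
= 5725.88 / 19.74
= 290.0648 L/kg VS

290.0648 L/kg VS


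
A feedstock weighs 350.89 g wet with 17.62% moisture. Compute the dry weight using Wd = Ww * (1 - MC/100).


Wd = Ww * (1 - MC/100)
= 350.89 * (1 - 17.62/100)
= 289.0632 g

289.0632 g


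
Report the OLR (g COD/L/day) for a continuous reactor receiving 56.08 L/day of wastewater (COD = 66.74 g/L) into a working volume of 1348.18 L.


OLR = Q * S / V
= 56.08 * 66.74 / 1348.18
= 2.7762 g/L/day

2.7762 g/L/day


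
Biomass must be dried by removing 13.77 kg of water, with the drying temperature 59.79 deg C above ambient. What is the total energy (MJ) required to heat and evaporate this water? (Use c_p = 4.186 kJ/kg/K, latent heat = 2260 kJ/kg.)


E = m_water * (4.186 * dT + 2260) / 1000
= 13.77 * (4.186 * 59.79 + 2260) / 1000
= 34.5666 MJ

34.5666 MJ


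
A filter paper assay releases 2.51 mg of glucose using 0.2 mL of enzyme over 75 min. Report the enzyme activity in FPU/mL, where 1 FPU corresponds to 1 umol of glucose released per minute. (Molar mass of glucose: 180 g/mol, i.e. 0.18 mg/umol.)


Activity = glucose_mg / (0.18 mg/umol * V_mL * t_min)
= 2.51 / (0.18 * 0.2 * 75)
= 0.9296 FPU/mL

0.9296 FPU/mL


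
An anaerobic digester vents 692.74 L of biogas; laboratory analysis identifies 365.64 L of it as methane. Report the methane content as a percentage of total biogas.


CH4% = V_CH4 / V_total * 100
= 365.64 / 692.74 * 100
= 52.7817%

52.7817%


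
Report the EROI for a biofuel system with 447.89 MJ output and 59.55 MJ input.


EROI = E_out / E_in
= 447.89 / 59.55
= 7.5212

7.5212


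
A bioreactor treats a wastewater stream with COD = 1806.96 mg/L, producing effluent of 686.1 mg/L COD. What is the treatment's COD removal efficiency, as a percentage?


eta = (COD_in - COD_out) / COD_in * 100
= (1806.96 - 686.1) / 1806.96 * 100
= 62.0302%

62.0302%


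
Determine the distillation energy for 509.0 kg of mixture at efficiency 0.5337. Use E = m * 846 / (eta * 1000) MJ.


E = m * 846 / (eta * 1000)
= 509.0 * 846 / (0.5337 * 1000)
= 806.8465 MJ

806.8465 MJ


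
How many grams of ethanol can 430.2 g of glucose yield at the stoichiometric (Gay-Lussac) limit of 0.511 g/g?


Theoretical ethanol yield: m_EtOH = 0.511 * m_glucose
m_EtOH = 0.511 * 430.2 = 219.8322 g

219.8322 g


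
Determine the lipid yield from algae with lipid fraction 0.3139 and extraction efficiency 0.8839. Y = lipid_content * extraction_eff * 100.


Y = lipid_content * extraction_eff * 100
= 0.3139 * 0.8839 * 100
= 27.7456%

27.7456%


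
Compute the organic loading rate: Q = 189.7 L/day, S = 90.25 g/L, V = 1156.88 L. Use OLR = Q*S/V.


OLR = Q * S / V
= 189.7 * 90.25 / 1156.88
= 14.7988 g/L/day

14.7988 g/L/day


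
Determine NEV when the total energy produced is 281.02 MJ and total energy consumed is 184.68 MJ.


NEV = E_out - E_in
= 281.02 - 184.68
= 96.3400 MJ

96.3400 MJ


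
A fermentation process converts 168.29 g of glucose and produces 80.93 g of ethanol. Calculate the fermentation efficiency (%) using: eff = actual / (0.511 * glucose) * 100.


Fermentation efficiency = (actual / (0.511 * glucose)) * 100
= (80.93 / (0.511 * 168.29)) * 100
= 94.1088%

94.1088%


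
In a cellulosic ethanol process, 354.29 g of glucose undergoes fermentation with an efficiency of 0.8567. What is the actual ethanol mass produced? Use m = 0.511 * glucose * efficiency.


Actual ethanol: m = 0.511 * 354.29 * 0.8567
m = 155.0988 g

155.0988 g


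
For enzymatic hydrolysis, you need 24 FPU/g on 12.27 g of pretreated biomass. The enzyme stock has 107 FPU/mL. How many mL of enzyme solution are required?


V = dosage * m_sub / activity
V = 24 * 12.27 / 107
V = 2.7521 mL

2.7521 mL


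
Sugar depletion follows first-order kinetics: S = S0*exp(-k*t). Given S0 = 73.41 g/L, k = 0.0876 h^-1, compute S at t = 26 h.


S = S0 * exp(-k * t)
S = 73.41 * exp(-0.0876 * 26)
S = 7.5267 g/L

7.5267 g/L


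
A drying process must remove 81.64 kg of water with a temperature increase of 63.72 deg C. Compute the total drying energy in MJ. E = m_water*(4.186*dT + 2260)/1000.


E = m_water * (4.186 * dT + 2260) / 1000
= 81.64 * (4.186 * 63.72 + 2260) / 1000
= 206.2824 MJ

206.2824 MJ


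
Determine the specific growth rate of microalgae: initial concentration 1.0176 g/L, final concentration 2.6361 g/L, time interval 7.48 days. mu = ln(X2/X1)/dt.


mu = ln(X2/X1) / dt
= ln(2.6361/1.0176) / 7.48
= 0.1273 per day

0.1273 per day


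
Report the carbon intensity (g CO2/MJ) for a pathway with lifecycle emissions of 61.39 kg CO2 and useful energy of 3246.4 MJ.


CI = CO2 * 1000 / E
= 61.39 * 1000 / 3246.4
= 18.9102 g CO2/MJ

18.9102 g CO2/MJ


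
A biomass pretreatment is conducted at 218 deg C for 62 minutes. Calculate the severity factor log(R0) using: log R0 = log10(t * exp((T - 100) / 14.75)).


logR0 = log10(t * exp((T - 100) / 14.75))
= log10(62 * exp((218 - 100) / 14.75))
= 5.2667

5.2667


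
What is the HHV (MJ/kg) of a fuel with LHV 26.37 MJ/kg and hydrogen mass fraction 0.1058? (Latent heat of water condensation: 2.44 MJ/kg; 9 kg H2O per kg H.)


HHV = LHV + H_frac * 9 * 2.44
= 26.37 + 0.1058 * 9 * 2.44
= 28.6934 MJ/kg

28.6934 MJ/kg


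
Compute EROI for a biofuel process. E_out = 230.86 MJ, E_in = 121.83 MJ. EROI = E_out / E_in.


EROI = E_out / E_in
= 230.86 / 121.83
= 1.8949

1.8949


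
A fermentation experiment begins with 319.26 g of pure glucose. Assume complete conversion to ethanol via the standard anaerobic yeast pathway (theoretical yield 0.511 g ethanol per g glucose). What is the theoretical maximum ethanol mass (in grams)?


Theoretical ethanol yield: m_EtOH = 0.511 * m_glucose
m_EtOH = 0.511 * 319.26 = 163.1419 g

163.1419 g


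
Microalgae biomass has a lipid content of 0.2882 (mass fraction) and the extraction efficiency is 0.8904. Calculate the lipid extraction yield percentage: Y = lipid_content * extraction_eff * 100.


Y = lipid_content * extraction_eff * 100
= 0.2882 * 0.8904 * 100
= 25.6613%

25.6613%


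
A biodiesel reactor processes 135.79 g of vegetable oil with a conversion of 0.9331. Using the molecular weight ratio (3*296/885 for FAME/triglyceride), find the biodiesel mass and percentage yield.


m_FAME = oil * conv * (3 * 296 / 885) = oil * conv * (888/885)
= 135.79 * 0.9331 * 888 / 885
= 127.1352 g
Y = m_FAME / oil * 100 = conv * (888/885) * 100
= 0.9331 * 888 / 885 * 100
= 93.63%

127.1352 g FAME; Y = 93.63%


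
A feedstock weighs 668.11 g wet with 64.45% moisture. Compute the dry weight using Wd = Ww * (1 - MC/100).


Wd = Ww * (1 - MC/100)
= 668.11 * (1 - 64.45/100)
= 237.5131 g

237.5131 g


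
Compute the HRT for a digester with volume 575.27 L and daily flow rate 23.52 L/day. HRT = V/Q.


HRT = V / Q
= 575.27 / 23.52
= 24.4588 days

24.4588 days


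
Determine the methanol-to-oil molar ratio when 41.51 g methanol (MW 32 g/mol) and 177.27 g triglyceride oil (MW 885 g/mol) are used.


Molar ratio = n_MeOH / n_oil = (MeOH/32) / (oil/885) = (MeOH * 885) / (32 * oil)
= (41.51 * 885) / (32 * 177.27)
= 6.4761

6.4761


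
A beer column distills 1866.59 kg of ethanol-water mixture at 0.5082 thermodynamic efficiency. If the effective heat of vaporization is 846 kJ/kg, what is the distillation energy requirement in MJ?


E = m * 846 / (eta * 1000)
= 1866.59 * 846 / (0.5082 * 1000)
= 3107.3104 MJ

3107.3104 MJ


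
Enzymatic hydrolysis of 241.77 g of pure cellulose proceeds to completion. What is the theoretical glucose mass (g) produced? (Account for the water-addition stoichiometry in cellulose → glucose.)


glucose = cellulose * 180/162
= 241.77 * 180/162
= 268.6333 g

268.6333 g


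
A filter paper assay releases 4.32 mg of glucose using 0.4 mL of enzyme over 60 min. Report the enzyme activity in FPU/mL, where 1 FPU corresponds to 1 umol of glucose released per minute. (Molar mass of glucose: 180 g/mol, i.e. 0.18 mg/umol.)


Activity = glucose_mg / (0.18 mg/umol * V_mL * t_min)
= 4.32 / (0.18 * 0.4 * 60)
= 1.0000 FPU/mL

1.0000 FPU/mL


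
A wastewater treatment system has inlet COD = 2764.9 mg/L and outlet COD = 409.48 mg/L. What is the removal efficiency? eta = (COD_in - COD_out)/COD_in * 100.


eta = (COD_in - COD_out) / COD_in * 100
= (2764.9 - 409.48) / 2764.9 * 100
= 85.1901%

85.1901%


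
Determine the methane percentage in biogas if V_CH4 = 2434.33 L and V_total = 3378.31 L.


CH4% = V_CH4 / V_total * 100
= 2434.33 / 3378.31 * 100
= 72.0576%

72.0576%


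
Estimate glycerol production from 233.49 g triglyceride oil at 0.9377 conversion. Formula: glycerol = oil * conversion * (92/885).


glycerol = oil * conv * (92/885)
= 233.49 * 0.9377 * 92 / 885
= 22.7602 g

22.7602 g


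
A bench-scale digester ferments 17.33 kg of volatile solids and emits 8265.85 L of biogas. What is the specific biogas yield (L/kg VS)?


Y = V / VS
= 8265.85 / 17.33
= 476.9677 L/kg VS

476.9677 L/kg VS


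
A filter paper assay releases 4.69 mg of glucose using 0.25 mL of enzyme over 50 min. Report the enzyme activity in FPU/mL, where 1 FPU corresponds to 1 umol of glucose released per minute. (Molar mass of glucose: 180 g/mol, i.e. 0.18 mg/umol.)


Activity = glucose_mg / (0.18 mg/umol * V_mL * t_min)
= 4.69 / (0.18 * 0.25 * 50)
= 2.0844 FPU/mL

2.0844 FPU/mL


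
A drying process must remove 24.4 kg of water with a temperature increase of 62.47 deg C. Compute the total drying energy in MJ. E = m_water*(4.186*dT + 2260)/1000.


E = m_water * (4.186 * dT + 2260) / 1000
= 24.4 * (4.186 * 62.47 + 2260) / 1000
= 61.5246 MJ

61.5246 MJ


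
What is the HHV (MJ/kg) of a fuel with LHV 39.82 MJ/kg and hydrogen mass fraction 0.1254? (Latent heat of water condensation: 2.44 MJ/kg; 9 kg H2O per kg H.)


HHV = LHV + H_frac * 9 * 2.44
= 39.82 + 0.1254 * 9 * 2.44
= 42.5738 MJ/kg

42.5738 MJ/kg


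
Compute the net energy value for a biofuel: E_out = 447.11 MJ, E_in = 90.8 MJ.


NEV = E_out - E_in
= 447.11 - 90.8
= 356.3100 MJ

356.3100 MJ


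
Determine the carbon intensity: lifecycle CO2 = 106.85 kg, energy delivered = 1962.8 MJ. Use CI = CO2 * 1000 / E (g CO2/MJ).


CI = CO2 * 1000 / E
= 106.85 * 1000 / 1962.8
= 54.4375 g CO2/MJ

54.4375 g CO2/MJ


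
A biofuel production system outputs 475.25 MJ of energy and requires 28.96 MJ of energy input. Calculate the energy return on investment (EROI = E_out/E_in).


EROI = E_out / E_in
= 475.25 / 28.96
= 16.4106

16.4106


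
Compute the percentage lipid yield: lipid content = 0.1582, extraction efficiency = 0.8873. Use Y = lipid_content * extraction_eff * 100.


Y = lipid_content * extraction_eff * 100
= 0.1582 * 0.8873 * 100
= 14.0371%

14.0371%


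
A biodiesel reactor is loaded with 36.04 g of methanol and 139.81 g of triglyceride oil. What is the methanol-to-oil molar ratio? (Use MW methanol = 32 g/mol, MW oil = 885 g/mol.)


Molar ratio = n_MeOH / n_oil = (MeOH/32) / (oil/885) = (MeOH * 885) / (32 * oil)
= (36.04 * 885) / (32 * 139.81)
= 7.1292

7.1292


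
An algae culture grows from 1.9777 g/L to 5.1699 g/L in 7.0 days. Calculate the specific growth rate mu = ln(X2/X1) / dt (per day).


mu = ln(X2/X1) / dt
= ln(5.1699/1.9777) / 7.0
= 0.1373 per day

0.1373 per day


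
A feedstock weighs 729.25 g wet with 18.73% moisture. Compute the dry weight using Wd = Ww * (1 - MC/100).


Wd = Ww * (1 - MC/100)
= 729.25 * (1 - 18.73/100)
= 592.6615 g

592.6615 g


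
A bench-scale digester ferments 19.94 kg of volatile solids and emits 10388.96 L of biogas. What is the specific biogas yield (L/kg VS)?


Y = V / VS
= 10388.96 / 19.94
= 521.0110 L/kg VS

521.0110 L/kg VS


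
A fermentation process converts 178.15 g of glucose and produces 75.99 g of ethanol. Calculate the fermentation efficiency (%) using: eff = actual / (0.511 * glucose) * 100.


Fermentation efficiency = (actual / (0.511 * glucose)) * 100
= (75.99 / (0.511 * 178.15)) * 100
= 83.4737%

83.4737%


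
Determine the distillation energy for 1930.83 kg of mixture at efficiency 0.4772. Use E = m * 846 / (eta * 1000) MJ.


E = m * 846 / (eta * 1000)
= 1930.83 * 846 / (0.4772 * 1000)
= 3423.0557 MJ

3423.0557 MJ


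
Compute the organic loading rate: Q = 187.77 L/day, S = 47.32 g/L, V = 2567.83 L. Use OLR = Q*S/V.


OLR = Q * S / V
= 187.77 * 47.32 / 2567.83
= 3.4602 g/L/day

3.4602 g/L/day


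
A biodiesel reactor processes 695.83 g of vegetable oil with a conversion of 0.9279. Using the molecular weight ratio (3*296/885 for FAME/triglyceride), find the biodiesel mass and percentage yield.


m_FAME = oil * conv * (3 * 296 / 885) = oil * conv * (888/885)
= 695.83 * 0.9279 * 888 / 885
= 647.8493 g
Y = m_FAME / oil * 100 = conv * (888/885) * 100
= 0.9279 * 888 / 885 * 100
= 93.10%

647.8493 g FAME; Y = 93.10%


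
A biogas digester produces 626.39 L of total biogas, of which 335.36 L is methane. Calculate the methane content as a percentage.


CH4% = V_CH4 / V_total * 100
= 335.36 / 626.39 * 100
= 53.5385%

53.5385%


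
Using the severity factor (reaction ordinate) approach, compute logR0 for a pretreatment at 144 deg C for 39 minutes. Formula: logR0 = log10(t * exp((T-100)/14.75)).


logR0 = log10(t * exp((T - 100) / 14.75))
= log10(39 * exp((144 - 100) / 14.75))
= 2.8866

2.8866


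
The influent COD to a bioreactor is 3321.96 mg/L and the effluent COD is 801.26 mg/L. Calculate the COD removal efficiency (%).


eta = (COD_in - COD_out) / COD_in * 100
= (3321.96 - 801.26) / 3321.96 * 100
= 75.8799%

75.8799%


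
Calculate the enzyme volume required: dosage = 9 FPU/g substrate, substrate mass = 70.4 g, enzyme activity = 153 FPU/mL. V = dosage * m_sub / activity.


V = dosage * m_sub / activity
V = 9 * 70.4 / 153
V = 4.1412 mL

4.1412 mL


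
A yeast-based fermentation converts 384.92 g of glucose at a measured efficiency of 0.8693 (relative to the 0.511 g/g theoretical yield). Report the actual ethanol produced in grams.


Actual ethanol: m = 0.511 * 384.92 * 0.8693
m = 170.9862 g

170.9862 g


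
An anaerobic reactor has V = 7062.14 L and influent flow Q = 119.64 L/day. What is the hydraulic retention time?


HRT = V / Q
= 7062.14 / 119.64
= 59.0283 days

59.0283 days


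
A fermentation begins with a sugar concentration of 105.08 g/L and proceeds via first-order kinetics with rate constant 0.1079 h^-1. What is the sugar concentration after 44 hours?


S = S0 * exp(-k * t)
S = 105.08 * exp(-0.1079 * 44)
S = 0.9113 g/L

0.9113 g/L


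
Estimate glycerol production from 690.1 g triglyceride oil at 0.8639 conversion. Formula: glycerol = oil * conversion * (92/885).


glycerol = oil * conv * (92/885)
= 690.1 * 0.8639 * 92 / 885
= 61.9755 g

61.9755 g


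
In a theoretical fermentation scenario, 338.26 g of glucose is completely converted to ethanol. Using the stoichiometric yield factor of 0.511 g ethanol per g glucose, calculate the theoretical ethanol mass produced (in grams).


Theoretical ethanol yield: m_EtOH = 0.511 * m_glucose
m_EtOH = 0.511 * 338.26 = 172.8509 g

172.8509 g


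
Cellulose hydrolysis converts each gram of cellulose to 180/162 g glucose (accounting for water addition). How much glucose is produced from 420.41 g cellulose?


glucose = cellulose * 180/162
= 420.41 * 180/162
= 467.1222 g

467.1222 g


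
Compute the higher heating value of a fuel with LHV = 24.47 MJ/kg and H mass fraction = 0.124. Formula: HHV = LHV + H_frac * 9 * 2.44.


HHV = LHV + H_frac * 9 * 2.44
= 24.47 + 0.124 * 9 * 2.44
= 27.1930 MJ/kg

27.1930 MJ/kg


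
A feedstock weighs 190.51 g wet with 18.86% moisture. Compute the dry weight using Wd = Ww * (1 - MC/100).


Wd = Ww * (1 - MC/100)
= 190.51 * (1 - 18.86/100)
= 154.5798 g

154.5798 g


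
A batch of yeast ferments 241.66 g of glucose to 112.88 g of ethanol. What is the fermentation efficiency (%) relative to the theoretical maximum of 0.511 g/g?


Fermentation efficiency = (actual / (0.511 * glucose)) * 100
= (112.88 / (0.511 * 241.66)) * 100
= 91.4095%

91.4095%


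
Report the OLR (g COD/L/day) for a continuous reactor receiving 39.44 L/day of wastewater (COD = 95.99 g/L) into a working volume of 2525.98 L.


OLR = Q * S / V
= 39.44 * 95.99 / 2525.98
= 1.4988 g/L/day

1.4988 g/L/day


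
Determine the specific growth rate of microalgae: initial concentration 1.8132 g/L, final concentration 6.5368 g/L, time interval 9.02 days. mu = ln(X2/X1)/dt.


mu = ln(X2/X1) / dt
= ln(6.5368/1.8132) / 9.02
= 0.1422 per day

0.1422 per day


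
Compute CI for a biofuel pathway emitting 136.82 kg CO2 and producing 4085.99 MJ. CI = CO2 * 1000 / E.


CI = CO2 * 1000 / E
= 136.82 * 1000 / 4085.99
= 33.4852 g CO2/MJ

33.4852 g CO2/MJ


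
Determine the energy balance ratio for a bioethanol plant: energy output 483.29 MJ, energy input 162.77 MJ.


EROI = E_out / E_in
= 483.29 / 162.77
= 2.9692

2.9692


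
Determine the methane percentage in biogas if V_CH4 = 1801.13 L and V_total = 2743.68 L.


CH4% = V_CH4 / V_total * 100
= 1801.13 / 2743.68 * 100
= 65.6465%

65.6465%


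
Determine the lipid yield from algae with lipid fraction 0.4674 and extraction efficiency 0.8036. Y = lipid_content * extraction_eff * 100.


Y = lipid_content * extraction_eff * 100
= 0.4674 * 0.8036 * 100
= 37.5603%

37.5603%


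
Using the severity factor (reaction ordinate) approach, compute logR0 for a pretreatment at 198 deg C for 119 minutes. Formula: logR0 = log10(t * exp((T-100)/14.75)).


logR0 = log10(t * exp((T - 100) / 14.75))
= log10(119 * exp((198 - 100) / 14.75))
= 4.9610

4.9610


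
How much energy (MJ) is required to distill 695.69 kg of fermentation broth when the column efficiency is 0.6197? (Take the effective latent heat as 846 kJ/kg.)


E = m * 846 / (eta * 1000)
= 695.69 * 846 / (0.6197 * 1000)
= 949.7398 MJ

949.7398 MJ


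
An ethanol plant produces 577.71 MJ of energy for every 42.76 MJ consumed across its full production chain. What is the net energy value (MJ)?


NEV = E_out - E_in
= 577.71 - 42.76
= 534.9500 MJ

534.9500 MJ


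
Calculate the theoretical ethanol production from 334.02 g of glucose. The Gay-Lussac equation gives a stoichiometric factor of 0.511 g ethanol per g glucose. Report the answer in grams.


Theoretical ethanol yield: m_EtOH = 0.511 * m_glucose
m_EtOH = 0.511 * 334.02 = 170.6842 g

170.6842 g


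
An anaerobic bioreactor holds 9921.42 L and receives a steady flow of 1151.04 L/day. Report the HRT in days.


HRT = V / Q
= 9921.42 / 1151.04
= 8.6195 days

8.6195 days


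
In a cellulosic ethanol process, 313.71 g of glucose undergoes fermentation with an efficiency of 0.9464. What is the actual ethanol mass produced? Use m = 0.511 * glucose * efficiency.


Actual ethanol: m = 0.511 * 313.71 * 0.9464
m = 151.7134 g

151.7134 g


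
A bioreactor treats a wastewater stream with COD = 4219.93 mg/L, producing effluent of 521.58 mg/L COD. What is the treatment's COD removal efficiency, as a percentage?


eta = (COD_in - COD_out) / COD_in * 100
= (4219.93 - 521.58) / 4219.93 * 100
= 87.6401%

87.6401%


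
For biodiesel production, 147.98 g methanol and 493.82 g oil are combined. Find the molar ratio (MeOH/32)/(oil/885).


Molar ratio = n_MeOH / n_oil = (MeOH/32) / (oil/885) = (MeOH * 885) / (32 * oil)
= (147.98 * 885) / (32 * 493.82)
= 8.2876

8.2876


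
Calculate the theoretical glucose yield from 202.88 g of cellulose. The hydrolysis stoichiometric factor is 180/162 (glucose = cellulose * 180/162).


glucose = cellulose * 180/162
= 202.88 * 180/162
= 225.4222 g

225.4222 g


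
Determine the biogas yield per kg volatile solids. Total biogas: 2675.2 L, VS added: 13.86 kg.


Y = V / VS
= 2675.2 / 13.86
= 193.0159 L/kg VS

193.0159 L/kg VS


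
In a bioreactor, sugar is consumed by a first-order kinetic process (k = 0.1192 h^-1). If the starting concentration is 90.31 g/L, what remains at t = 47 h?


S = S0 * exp(-k * t)
S = 90.31 * exp(-0.1192 * 47)
S = 0.3332 g/L

0.3332 g/L


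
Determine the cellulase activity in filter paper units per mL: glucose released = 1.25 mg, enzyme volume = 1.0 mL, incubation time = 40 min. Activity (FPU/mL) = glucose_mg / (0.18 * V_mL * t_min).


Activity = glucose_mg / (0.18 mg/umol * V_mL * t_min)
= 1.25 / (0.18 * 1.0 * 40)
= 0.1736 FPU/mL

0.1736 FPU/mL


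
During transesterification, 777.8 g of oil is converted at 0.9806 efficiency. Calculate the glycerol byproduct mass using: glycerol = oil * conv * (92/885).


glycerol = oil * conv * (92/885)
= 777.8 * 0.9806 * 92 / 885
= 79.2874 g

79.2874 g


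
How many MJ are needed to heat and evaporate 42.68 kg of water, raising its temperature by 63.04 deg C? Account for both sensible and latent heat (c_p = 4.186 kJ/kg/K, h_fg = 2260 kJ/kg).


E = m_water * (4.186 * dT + 2260) / 1000
= 42.68 * (4.186 * 63.04 + 2260) / 1000
= 107.7194 MJ

107.7194 MJ


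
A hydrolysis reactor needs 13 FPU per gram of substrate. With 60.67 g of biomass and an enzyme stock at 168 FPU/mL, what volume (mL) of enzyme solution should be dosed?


V = dosage * m_sub / activity
V = 13 * 60.67 / 168
V = 4.6947 mL

4.6947 mL


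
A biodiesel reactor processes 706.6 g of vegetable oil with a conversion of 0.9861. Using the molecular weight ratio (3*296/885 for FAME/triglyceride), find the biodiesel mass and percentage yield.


m_FAME = oil * conv * (3 * 296 / 885) = oil * conv * (888/885)
= 706.6 * 0.9861 * 888 / 885
= 699.1402 g
Y = m_FAME / oil * 100 = conv * (888/885) * 100
= 0.9861 * 888 / 885 * 100
= 98.94%

699.1402 g FAME; Y = 98.94%


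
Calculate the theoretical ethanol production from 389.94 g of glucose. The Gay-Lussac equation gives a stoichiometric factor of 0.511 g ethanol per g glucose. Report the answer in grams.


Theoretical ethanol yield: m_EtOH = 0.511 * m_glucose
m_EtOH = 0.511 * 389.94 = 199.2593 g

199.2593 g


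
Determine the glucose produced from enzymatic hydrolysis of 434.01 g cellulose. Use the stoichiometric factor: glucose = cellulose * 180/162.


glucose = cellulose * 180/162
= 434.01 * 180/162
= 482.2333 g

482.2333 g


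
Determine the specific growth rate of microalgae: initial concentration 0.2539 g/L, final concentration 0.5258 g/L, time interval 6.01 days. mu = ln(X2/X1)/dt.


mu = ln(X2/X1) / dt
= ln(0.5258/0.2539) / 6.01
= 0.1211 per day

0.1211 per day


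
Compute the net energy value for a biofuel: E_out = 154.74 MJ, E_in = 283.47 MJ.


NEV = E_out - E_in
= 154.74 - 283.47
= -128.7300 MJ

-128.7300 MJ


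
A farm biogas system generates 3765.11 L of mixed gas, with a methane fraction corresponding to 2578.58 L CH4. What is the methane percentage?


CH4% = V_CH4 / V_total * 100
= 2578.58 / 3765.11 * 100
= 68.4862%

68.4862%


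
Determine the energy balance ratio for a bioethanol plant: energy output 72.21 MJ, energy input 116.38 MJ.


EROI = E_out / E_in
= 72.21 / 116.38
= 0.6205

0.6205


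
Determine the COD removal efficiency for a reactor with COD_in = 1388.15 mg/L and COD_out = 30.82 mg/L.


eta = (COD_in - COD_out) / COD_in * 100
= (1388.15 - 30.82) / 1388.15 * 100
= 97.7798%

97.7798%


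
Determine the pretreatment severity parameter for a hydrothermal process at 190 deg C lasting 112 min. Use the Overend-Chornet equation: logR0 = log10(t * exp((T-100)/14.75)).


logR0 = log10(t * exp((T - 100) / 14.75))
= log10(112 * exp((190 - 100) / 14.75))
= 4.6992

4.6992


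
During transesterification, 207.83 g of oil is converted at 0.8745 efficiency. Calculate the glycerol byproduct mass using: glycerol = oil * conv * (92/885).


glycerol = oil * conv * (92/885)
= 207.83 * 0.8745 * 92 / 885
= 18.8935 g

18.8935 g


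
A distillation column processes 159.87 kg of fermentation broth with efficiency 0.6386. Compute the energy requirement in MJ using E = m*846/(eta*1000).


E = m * 846 / (eta * 1000)
= 159.87 * 846 / (0.6386 * 1000)
= 211.7915 MJ

211.7915 MJ


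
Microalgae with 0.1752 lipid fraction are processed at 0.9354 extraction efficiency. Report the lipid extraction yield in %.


Y = lipid_content * extraction_eff * 100
= 0.1752 * 0.9354 * 100
= 16.3882%

16.3882%


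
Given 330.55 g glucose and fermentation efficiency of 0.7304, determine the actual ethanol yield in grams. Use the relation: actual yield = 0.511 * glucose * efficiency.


Actual ethanol: m = 0.511 * 330.55 * 0.7304
m = 123.3726 g

123.3726 g


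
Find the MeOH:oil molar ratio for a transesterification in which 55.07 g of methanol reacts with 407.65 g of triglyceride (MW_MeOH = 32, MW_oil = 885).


Molar ratio = n_MeOH / n_oil = (MeOH/32) / (oil/885) = (MeOH * 885) / (32 * oil)
= (55.07 * 885) / (32 * 407.65)
= 3.7361

3.7361


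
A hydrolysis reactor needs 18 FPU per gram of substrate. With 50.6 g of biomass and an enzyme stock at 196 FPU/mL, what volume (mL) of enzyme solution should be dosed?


V = dosage * m_sub / activity
V = 18 * 50.6 / 196
V = 4.6469 mL

4.6469 mL


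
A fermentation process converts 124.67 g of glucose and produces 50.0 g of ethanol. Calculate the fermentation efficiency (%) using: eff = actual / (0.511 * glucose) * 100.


Fermentation efficiency = (actual / (0.511 * glucose)) * 100
= (50.0 / (0.511 * 124.67)) * 100
= 78.4851%

78.4851%


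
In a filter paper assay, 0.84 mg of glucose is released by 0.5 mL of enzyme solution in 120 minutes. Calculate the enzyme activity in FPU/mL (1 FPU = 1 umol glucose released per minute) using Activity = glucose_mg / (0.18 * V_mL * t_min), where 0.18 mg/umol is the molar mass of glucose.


Activity = glucose_mg / (0.18 mg/umol * V_mL * t_min)
= 0.84 / (0.18 * 0.5 * 120)
= 0.0778 FPU/mL

0.0778 FPU/mL


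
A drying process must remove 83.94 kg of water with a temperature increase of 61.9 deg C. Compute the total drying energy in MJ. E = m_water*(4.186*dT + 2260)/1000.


E = m_water * (4.186 * dT + 2260) / 1000
= 83.94 * (4.186 * 61.9 + 2260) / 1000
= 211.4544 MJ

211.4544 MJ


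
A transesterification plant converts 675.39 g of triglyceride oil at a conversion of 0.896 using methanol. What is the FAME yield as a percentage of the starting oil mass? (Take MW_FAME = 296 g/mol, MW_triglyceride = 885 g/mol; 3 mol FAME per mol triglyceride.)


m_FAME = oil * conv * (3 * 296 / 885) = oil * conv * (888/885)
= 675.39 * 0.896 * 888 / 885
= 607.2008 g
Y = m_FAME / oil * 100 = conv * (888/885) * 100
= 0.896 * 888 / 885 * 100
= 89.90%

89.90%


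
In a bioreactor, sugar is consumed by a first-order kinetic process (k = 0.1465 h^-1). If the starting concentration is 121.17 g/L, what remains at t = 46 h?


S = S0 * exp(-k * t)
S = 121.17 * exp(-0.1465 * 46)
S = 0.1434 g/L

0.1434 g/L


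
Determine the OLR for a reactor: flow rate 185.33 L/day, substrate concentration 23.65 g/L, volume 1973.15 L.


OLR = Q * S / V
= 185.33 * 23.65 / 1973.15
= 2.2213 g/L/day

2.2213 g/L/day


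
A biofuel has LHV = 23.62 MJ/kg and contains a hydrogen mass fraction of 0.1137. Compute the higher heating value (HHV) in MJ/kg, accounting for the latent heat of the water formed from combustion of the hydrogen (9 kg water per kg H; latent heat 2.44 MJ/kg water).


HHV = LHV + H_frac * 9 * 2.44
= 23.62 + 0.1137 * 9 * 2.44
= 26.1169 MJ/kg

26.1169 MJ/kg


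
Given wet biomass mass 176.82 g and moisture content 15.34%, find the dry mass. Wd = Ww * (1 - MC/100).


Wd = Ww * (1 - MC/100)
= 176.82 * (1 - 15.34/100)
= 149.6958 g

149.6958 g


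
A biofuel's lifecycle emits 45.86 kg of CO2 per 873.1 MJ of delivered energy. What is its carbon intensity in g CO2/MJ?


CI = CO2 * 1000 / E
= 45.86 * 1000 / 873.1
= 52.5255 g CO2/MJ

52.5255 g CO2/MJ


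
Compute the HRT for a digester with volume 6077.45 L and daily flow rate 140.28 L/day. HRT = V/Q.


HRT = V / Q
= 6077.45 / 140.28
= 43.3237 days

43.3237 days


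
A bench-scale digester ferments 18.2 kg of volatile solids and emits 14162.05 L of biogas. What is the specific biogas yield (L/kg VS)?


Y = V / VS
= 14162.05 / 18.2
= 778.1346 L/kg VS

778.1346 L/kg VS
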